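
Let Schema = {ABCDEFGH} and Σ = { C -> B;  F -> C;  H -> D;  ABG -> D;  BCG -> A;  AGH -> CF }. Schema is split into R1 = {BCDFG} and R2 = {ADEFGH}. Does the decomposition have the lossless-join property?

Yes

Common attributes: R1 ∩ R2 = {DFG}.
Closure of {DFG}: F → C applies, adding C; C → B applies, adding B; BCG → A applies, adding A. So (DFG)⁺ = {ABCDFG}.
This closure contains every attribute of R1, so R1 ∩ R2 → R1. The join is lossless.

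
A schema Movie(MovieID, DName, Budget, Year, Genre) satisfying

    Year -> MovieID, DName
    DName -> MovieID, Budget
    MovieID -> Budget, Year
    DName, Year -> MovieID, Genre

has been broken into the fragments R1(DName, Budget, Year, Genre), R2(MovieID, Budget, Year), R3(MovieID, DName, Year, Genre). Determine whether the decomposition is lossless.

Yes

Chase test. Columns are MovieID, DName, Budget, Year, Genre; row i has aⱼ where attribute j ∈ Ri, else bᵢⱼ.
Initial tableau (one row per fragment):
  row 1: b11 a2 a3 a4 a5
  row 2: a1 b22 a3 a4 b25
  row 3: a1 a2 b33 a4 a5
Rows 1 and 2 agree on Year; apply Year→MovieID, DName and equate their MovieID, DName entries.
Rows 1 and 3 agree on DName; apply DName→MovieID, Budget and equate their MovieID, Budget entries.
Rows 1 and 2 agree on DName, Year; apply DName, Year→MovieID, Genre and equate their MovieID, Genre entries.
Row 1 is now all distinguished symbols — the join is lossless.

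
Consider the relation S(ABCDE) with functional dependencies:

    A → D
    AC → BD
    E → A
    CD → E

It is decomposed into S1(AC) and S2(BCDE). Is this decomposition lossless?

No

Common attributes: S1 ∩ S2 = {C}.
No dependency enlarges {C}, so (C)⁺ = {C}.
The closure contains neither all of S1 = {AC} nor all of S2 = {BCDE}, so the common attributes are not a superkey of either fragment. The join is lossy.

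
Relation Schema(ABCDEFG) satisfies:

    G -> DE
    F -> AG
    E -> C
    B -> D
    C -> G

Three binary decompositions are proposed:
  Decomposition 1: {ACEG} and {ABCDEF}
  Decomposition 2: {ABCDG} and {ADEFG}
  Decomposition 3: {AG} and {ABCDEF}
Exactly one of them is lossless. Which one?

Decomposition 1: common = {ACE}, closure = {ACDEG} → lossless.
Decomposition 2: common = {ADG}, closure = {ACDEG} → lossy.
Decomposition 3: common = {A}, closure = {A} → lossy.

Decomposition 1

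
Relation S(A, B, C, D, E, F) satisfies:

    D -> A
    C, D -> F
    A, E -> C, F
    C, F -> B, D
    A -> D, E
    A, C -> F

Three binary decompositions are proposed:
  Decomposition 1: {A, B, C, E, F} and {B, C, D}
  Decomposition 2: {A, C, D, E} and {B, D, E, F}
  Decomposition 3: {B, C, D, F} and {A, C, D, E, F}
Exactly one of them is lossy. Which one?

Decomposition 1

Decomposition 1: common = {B, C}, closure = {B, C} → lossy.
Decomposition 2: common = {D, E}, closure = {A, B, C, D, E, F} → lossless.
Decomposition 3: common = {C, D, F}, closure = {A, B, C, D, E, F} → lossless.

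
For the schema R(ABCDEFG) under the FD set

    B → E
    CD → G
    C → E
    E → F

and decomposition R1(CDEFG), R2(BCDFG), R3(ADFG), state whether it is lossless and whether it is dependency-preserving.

lossy and not dependency-preserving

Lossless test (chase): Rows 1 and 2 agree on C; apply C→E and equate their E entries. No row becomes fully distinguished — the join is lossy.
Dependency preservation: the restricted closure of {B} across the fragments never reaches {E}, so B → E cannot be enforced without a join — not preserved.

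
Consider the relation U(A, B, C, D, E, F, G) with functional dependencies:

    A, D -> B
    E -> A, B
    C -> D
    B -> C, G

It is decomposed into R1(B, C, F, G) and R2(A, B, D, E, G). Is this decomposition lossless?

No

Common attributes: R1 ∩ R2 = {B, G}.
Closure of {B, G}: B → C, G applies, adding C; C → D applies, adding D. So (B, G)⁺ = {B, C, D, G}.
The closure contains neither all of R1 = {B, C, F, G} nor all of R2 = {A, B, D, E, G}, so the common attributes are not a superkey of either fragment. The join is lossy.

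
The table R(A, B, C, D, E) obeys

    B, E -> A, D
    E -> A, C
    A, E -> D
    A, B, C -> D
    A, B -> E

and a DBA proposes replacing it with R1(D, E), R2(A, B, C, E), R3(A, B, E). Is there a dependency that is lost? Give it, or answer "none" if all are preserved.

none

B, E → A, D: restricted closure across fragments reaches A, D.
E → A, C lies within R2.
A, E → D: restricted closure across fragments reaches D.
A, B, C → D: restricted closure across fragments reaches D.
A, B → E lies within R2.
Every dependency is enforceable on the fragments, so the decomposition is dependency-preserving.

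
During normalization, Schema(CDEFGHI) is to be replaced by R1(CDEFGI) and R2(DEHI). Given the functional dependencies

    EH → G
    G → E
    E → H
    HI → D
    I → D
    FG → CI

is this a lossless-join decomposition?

Common attributes: R1 ∩ R2 = {DEI}.
Closure of {DEI}: E → H applies, adding H; EH → G applies, adding G. So (DEI)⁺ = {DEGHI}.
This closure contains every attribute of R2, so R1 ∩ R2 → R2. The join is lossless.

Yes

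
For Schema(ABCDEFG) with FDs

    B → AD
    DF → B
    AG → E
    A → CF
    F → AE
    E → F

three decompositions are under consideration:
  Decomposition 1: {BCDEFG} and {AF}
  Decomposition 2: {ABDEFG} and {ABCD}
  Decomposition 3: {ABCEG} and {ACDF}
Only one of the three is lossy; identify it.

Decomposition 3

Decomposition 1: common = {F}, closure = {ACEF} → lossless.
Decomposition 2: common = {ABD}, closure = {ABCDEF} → lossless.
Decomposition 3: common = {AC}, closure = {ACEF} → lossy.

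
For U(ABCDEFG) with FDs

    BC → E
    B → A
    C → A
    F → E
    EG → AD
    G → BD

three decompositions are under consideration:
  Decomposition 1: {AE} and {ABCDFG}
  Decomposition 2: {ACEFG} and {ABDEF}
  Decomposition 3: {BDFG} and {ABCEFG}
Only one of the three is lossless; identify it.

Decomposition 3

Decomposition 1: common = {A}, closure = {A} → lossy.
Decomposition 2: common = {AEF}, closure = {AEF} → lossy.
Decomposition 3: common = {BFG}, closure = {ABDEFG} → lossless.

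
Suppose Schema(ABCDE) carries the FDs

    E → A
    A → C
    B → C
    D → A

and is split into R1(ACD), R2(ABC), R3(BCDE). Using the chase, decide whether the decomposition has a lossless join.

Chase test. Columns are ABCDE; row i has aⱼ where attribute j ∈ Ri, else bᵢⱼ.
Initial tableau (one row per fragment):
  row 1: a1 b12 a3 a4 b15
  row 2: a1 a2 a3 b24 b25
  row 3: b31 a2 a3 a4 a5
Rows 1 and 3 agree on D; apply D→A and equate their A entries.
Row 3 is now all distinguished symbols — the join is lossless.

Yes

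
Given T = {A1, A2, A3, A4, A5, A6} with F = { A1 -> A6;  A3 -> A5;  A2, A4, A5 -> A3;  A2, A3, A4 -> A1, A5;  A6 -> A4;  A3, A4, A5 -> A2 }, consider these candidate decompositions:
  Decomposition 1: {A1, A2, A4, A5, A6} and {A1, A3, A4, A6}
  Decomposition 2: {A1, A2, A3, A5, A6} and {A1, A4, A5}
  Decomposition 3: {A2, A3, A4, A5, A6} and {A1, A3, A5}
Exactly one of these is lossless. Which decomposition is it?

Decomposition 2

Decomposition 1: common = {A1, A4, A6}, closure = {A1, A4, A6} → lossy.
Decomposition 2: common = {A1, A5}, closure = {A1, A4, A5, A6} → lossless.
Decomposition 3: common = {A3, A5}, closure = {A3, A5} → lossy.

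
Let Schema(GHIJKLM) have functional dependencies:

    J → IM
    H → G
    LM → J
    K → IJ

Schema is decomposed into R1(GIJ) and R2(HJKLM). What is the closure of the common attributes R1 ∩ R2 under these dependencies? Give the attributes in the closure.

R1 ∩ R2 = {J}.
J → IM applies, adding IM
Closure: {IJM}.

IJM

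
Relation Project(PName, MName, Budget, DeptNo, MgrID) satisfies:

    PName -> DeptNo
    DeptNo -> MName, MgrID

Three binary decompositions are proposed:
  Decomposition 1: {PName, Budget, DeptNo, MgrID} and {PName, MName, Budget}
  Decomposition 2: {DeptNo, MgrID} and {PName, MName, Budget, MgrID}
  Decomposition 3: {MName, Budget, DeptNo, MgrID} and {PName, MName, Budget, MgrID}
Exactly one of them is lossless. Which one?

Decomposition 1

Decomposition 1: common = {PName, Budget}, closure = {PName, MName, Budget, DeptNo, MgrID} → lossless.
Decomposition 2: common = {MgrID}, closure = {MgrID} → lossy.
Decomposition 3: common = {MName, Budget, MgrID}, closure = {MName, Budget, MgrID} → lossy.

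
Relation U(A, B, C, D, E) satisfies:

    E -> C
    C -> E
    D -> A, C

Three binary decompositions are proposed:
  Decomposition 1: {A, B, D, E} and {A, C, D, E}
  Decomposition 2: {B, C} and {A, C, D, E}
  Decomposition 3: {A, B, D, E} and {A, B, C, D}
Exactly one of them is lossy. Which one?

Decomposition 1: common = {A, D, E}, closure = {A, C, D, E} → lossless.
Decomposition 2: common = {C}, closure = {C, E} → lossy.
Decomposition 3: common = {A, B, D}, closure = {A, B, C, D, E} → lossless.

Decomposition 2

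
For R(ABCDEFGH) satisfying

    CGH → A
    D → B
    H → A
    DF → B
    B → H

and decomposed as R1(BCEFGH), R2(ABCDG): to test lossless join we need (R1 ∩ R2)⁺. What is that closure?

R1 ∩ R2 = {BCG}.
B → H applies, adding H
CGH → A applies, adding A
Closure: {ABCGH}.

ABCGH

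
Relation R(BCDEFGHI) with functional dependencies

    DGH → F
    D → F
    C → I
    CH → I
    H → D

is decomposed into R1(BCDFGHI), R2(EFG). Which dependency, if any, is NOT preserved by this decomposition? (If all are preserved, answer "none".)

none

DGH → F lies within R1.
D → F lies within R1.
C → I lies within R1.
CH → I lies within R1.
H → D lies within R1.
Every dependency is enforceable on the fragments, so the decomposition is dependency-preserving.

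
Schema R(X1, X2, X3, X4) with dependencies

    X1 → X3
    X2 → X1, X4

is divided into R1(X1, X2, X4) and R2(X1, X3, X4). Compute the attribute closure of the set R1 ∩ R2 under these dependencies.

R1 ∩ R2 = {X1, X4}.
X1 → X3 applies, adding X3
Closure: {X1, X3, X4}.

X1, X3, X4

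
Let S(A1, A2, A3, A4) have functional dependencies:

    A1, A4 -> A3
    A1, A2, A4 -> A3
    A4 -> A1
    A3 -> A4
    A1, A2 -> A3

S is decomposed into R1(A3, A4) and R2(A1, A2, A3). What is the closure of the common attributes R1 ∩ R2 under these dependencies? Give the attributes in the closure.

A1, A3, A4

R1 ∩ R2 = {A3}.
A3 → A4 applies, adding A4
A4 → A1 applies, adding A1
Closure: {A1, A3, A4}.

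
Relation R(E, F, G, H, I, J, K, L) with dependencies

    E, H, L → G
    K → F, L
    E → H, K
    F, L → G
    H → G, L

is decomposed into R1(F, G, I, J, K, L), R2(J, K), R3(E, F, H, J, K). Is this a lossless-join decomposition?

No

Chase test. Columns are E, F, G, H, I, J, K, L; row i has aⱼ where attribute j ∈ Ri, else bᵢⱼ.
Initial tableau (one row per fragment):
  row 1: b11 a2 a3 b14 a5 a6 a7 a8
  row 2: b21 b22 b23 b24 b25 a6 a7 b28
  row 3: a1 a2 b33 a4 b35 a6 a7 b38
Rows 1 and 2 agree on K; apply K→F, L and equate their F, L entries.
Rows 1 and 3 agree on K; apply K→F, L and equate their F, L entries.
Rows 1 and 2 agree on F, L; apply F, L→G and equate their G entries.
Rows 1 and 3 agree on F, L; apply F, L→G and equate their G entries.
No row becomes fully distinguished — the join is lossy.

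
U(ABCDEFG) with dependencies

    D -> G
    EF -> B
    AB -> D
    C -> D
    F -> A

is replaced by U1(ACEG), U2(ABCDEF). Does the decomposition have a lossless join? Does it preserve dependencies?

Lossless test: (ACE)⁺ = {ACDEG}, which contains all of one fragment — lossless.
Dependency preservation: the restricted closure of {D} across the fragments never reaches {G}, so D → G cannot be enforced without a join — not preserved.

lossless but not dependency-preserving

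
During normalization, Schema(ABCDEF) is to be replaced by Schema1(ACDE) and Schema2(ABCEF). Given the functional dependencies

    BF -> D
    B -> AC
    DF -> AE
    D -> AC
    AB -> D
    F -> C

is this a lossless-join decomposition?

Common attributes: Schema1 ∩ Schema2 = {ACE}.
No dependency enlarges {ACE}, so (ACE)⁺ = {ACE}.
The closure contains neither all of Schema1 = {ACDE} nor all of Schema2 = {ABCEF}, so the common attributes are not a superkey of either fragment. The join is lossy.

No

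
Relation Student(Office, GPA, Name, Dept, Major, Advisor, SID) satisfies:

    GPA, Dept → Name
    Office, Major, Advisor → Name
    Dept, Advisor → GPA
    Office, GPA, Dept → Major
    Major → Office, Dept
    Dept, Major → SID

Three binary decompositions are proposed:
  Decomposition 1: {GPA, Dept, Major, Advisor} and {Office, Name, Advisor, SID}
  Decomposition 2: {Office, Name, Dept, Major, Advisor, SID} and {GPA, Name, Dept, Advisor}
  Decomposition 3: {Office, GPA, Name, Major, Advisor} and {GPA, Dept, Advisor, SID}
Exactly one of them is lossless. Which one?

Decomposition 1: common = {Advisor}, closure = {Advisor} → lossy.
Decomposition 2: common = {Name, Dept, Advisor}, closure = {GPA, Name, Dept, Advisor} → lossless.
Decomposition 3: common = {GPA, Advisor}, closure = {GPA, Advisor} → lossy.

Decomposition 2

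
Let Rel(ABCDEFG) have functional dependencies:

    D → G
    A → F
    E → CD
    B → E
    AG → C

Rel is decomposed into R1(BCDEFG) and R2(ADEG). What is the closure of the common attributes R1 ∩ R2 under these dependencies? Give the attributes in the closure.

CDEG

R1 ∩ R2 = {DEG}.
E → CD applies, adding C
Closure: {CDEG}.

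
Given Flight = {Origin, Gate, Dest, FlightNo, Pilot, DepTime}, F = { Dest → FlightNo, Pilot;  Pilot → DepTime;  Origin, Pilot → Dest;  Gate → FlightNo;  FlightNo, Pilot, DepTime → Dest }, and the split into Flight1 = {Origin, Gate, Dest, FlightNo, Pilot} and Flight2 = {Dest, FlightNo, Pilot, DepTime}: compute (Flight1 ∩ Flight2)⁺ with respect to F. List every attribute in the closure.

Dest, FlightNo, Pilot, DepTime

Flight1 ∩ Flight2 = {Dest, FlightNo, Pilot}.
Pilot → DepTime applies, adding DepTime
Closure: {Dest, FlightNo, Pilot, DepTime}.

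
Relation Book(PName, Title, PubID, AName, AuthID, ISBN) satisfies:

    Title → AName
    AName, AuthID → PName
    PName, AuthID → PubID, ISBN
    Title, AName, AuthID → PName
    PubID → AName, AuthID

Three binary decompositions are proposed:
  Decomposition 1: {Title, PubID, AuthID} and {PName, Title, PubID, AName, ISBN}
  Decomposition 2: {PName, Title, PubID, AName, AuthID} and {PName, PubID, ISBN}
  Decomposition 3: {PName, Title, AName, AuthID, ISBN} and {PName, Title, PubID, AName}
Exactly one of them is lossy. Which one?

Decomposition 1: common = {Title, PubID}, closure = {PName, Title, PubID, AName, AuthID, ISBN} → lossless.
Decomposition 2: common = {PName, PubID}, closure = {PName, PubID, AName, AuthID, ISBN} → lossless.
Decomposition 3: common = {PName, Title, AName}, closure = {PName, Title, AName} → lossy.

Decomposition 3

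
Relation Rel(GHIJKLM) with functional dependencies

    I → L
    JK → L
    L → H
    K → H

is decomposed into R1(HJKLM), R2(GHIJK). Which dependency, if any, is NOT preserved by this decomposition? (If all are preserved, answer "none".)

Check I → L: no single fragment contains all of {IL}, and the restricted closure of {I} across the fragments never reaches {L}.
JK → L is preserved.
L → H is preserved.
K → H is preserved.

I → L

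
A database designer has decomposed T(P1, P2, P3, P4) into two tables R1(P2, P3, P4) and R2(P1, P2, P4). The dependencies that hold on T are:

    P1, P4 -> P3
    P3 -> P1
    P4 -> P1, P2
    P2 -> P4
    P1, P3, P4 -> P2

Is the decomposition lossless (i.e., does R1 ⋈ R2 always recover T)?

Yes

Common attributes: R1 ∩ R2 = {P2, P4}.
Closure of {P2, P4}: P4 → P1, P2 applies, adding P1; P1, P4 → P3 applies, adding P3. So (P2, P4)⁺ = {P1, P2, P3, P4}.
This closure contains every attribute of R1, so R1 ∩ R2 → R1. The join is lossless.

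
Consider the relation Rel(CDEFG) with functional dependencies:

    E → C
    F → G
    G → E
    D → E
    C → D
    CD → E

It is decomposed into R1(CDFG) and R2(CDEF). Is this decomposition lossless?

Yes

Common attributes: R1 ∩ R2 = {CDF}.
Closure of {CDF}: F → G applies, adding G; G → E applies, adding E. So (CDF)⁺ = {CDEFG}.
This closure contains every attribute of R1, so R1 ∩ R2 → R1. The join is lossless.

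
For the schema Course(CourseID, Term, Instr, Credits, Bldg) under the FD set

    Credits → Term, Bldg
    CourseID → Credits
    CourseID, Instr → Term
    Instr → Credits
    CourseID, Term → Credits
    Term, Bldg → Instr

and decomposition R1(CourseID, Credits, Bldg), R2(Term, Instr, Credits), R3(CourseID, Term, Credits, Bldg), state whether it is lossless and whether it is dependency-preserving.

lossless and dependency-preserving

Lossless test (chase): Rows 1 and 2 agree on Credits; apply Credits→Term, Bldg and equate their Term, Bldg entries. Rows 1 and 2 agree on Term, Bldg; apply Term, Bldg→Instr and equate their Instr entries. Rows 1 and 3 agree on Term, Bldg; apply Term, Bldg→Instr and equate their Instr entries. Row 1 is now all distinguished symbols — the join is lossless.
Dependency preservation: CourseID, Instr → Term; Term, Bldg → Instr are not contained in any single fragment, but the restricted closure of each left-hand side across the fragments still reaches the right-hand side; the remaining FDs each lie inside some fragment. All dependencies are preserved.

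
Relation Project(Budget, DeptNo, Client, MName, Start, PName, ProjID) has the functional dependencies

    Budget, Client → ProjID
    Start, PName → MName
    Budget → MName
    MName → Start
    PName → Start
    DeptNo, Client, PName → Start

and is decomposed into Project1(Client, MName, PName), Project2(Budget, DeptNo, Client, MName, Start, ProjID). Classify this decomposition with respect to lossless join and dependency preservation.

lossy but dependency-preserving

Lossless test: (Client, MName)⁺ = {Client, MName, Start}, which is a superkey of neither fragment — lossy.
Dependency preservation: Start, PName → MName; PName → Start; DeptNo, Client, PName → Start are not contained in any single fragment, but the restricted closure of each left-hand side across the fragments still reaches the right-hand side; the remaining FDs each lie inside some fragment. All dependencies are preserved.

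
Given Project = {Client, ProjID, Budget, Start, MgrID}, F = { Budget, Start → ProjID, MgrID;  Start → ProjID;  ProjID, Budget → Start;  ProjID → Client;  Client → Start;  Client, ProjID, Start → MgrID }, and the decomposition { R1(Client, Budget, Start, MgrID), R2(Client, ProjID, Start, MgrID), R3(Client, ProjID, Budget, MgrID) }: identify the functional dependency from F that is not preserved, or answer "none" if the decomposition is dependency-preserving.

none

Budget, Start → ProjID, MgrID: restricted closure across fragments reaches ProjID, MgrID.
Start → ProjID lies within R2.
ProjID, Budget → Start: restricted closure across fragments reaches Start.
ProjID → Client lies within R2.
Client → Start lies within R1.
Client, ProjID, Start → MgrID lies within R2.
Every dependency is enforceable on the fragments, so the decomposition is dependency-preserving.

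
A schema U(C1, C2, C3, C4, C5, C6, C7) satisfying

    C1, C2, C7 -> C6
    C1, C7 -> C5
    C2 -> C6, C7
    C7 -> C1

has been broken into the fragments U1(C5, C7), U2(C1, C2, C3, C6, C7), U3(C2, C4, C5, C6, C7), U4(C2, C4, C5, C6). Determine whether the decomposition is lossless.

Chase test. Columns are C1, C2, C3, C4, C5, C6, C7; row i has aⱼ where attribute j ∈ Ui, else bᵢⱼ.
Initial tableau (one row per fragment):
  row 1: b11 b12 b13 b14 a5 b16 a7
  row 2: a1 a2 a3 b24 b25 a6 a7
  row 3: b31 a2 b33 a4 a5 a6 a7
  row 4: b41 a2 b43 a4 a5 a6 b47
Rows 2 and 4 agree on C2; apply C2→C6, C7 and equate their C6, C7 entries.
Rows 1 and 2 agree on C7; apply C7→C1 and equate their C1 entries.
Rows 1 and 3 agree on C7; apply C7→C1 and equate their C1 entries.
Rows 1 and 4 agree on C7; apply C7→C1 and equate their C1 entries.
Rows 1 and 2 agree on C1, C7; apply C1, C7→C5 and equate their C5 entries.
No row becomes fully distinguished — the join is lossy.

No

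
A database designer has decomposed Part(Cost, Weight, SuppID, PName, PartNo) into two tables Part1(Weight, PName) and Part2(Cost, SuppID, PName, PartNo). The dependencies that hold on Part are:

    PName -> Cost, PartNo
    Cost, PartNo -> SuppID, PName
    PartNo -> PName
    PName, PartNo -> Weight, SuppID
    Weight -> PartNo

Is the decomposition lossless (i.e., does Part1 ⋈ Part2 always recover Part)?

Yes

Common attributes: Part1 ∩ Part2 = {PName}.
Closure of {PName}: PName → Cost, PartNo applies, adding Cost, PartNo; Cost, PartNo → SuppID, PName applies, adding SuppID; PName, PartNo → Weight, SuppID applies, adding Weight. So (PName)⁺ = {Cost, Weight, SuppID, PName, PartNo}.
This closure contains every attribute of Part1, so Part1 ∩ Part2 → Part1. The join is lossless.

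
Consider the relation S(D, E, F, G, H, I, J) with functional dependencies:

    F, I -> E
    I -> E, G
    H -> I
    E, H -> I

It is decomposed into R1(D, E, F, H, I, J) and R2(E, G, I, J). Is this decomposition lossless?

Yes

Common attributes: R1 ∩ R2 = {E, I, J}.
Closure of {E, I, J}: I → E, G applies, adding G. So (E, I, J)⁺ = {E, G, I, J}.
This closure contains every attribute of R2, so R1 ∩ R2 → R2. The join is lossless.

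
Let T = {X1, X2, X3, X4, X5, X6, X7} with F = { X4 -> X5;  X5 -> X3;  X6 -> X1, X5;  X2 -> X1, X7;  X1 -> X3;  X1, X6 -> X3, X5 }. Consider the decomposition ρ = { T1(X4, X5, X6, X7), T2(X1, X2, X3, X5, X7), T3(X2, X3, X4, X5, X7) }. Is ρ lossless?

No

Chase test. Columns are X1, X2, X3, X4, X5, X6, X7; row i has aⱼ where attribute j ∈ Ti, else bᵢⱼ.
Initial tableau (one row per fragment):
  row 1: b11 b12 b13 a4 a5 a6 a7
  row 2: a1 a2 a3 b24 a5 b26 a7
  row 3: b31 a2 a3 a4 a5 b36 a7
Rows 1 and 2 agree on X5; apply X5→X3 and equate their X3 entries.
Rows 2 and 3 agree on X2; apply X2→X1, X7 and equate their X1, X7 entries.
No row becomes fully distinguished — the join is lossy.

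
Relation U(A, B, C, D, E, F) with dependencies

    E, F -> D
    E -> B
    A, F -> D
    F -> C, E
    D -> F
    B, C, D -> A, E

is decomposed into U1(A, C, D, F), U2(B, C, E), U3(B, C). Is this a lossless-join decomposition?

No

Chase test. Columns are A, B, C, D, E, F; row i has aⱼ where attribute j ∈ Ui, else bᵢⱼ.
Initial tableau (one row per fragment):
  row 1: a1 b12 a3 a4 b15 a6
  row 2: b21 a2 a3 b24 a5 b26
  row 3: b31 a2 a3 b34 b35 b36
No row becomes fully distinguished — the join is lossy.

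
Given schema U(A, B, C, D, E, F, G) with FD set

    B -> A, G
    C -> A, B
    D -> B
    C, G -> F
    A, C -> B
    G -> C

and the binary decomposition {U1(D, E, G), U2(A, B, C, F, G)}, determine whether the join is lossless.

Yes

Common attributes: U1 ∩ U2 = {G}.
Closure of {G}: G → C applies, adding C; C → A, B applies, adding A, B; C, G → F applies, adding F. So (G)⁺ = {A, B, C, F, G}.
This closure contains every attribute of U2, so U1 ∩ U2 → U2. The join is lossless.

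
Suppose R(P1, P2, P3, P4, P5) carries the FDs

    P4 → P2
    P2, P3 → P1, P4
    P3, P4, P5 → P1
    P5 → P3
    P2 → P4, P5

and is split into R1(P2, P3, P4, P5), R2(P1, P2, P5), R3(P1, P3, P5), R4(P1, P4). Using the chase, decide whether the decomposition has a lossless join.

Yes

Chase test. Columns are P1, P2, P3, P4, P5; row i has aⱼ where attribute j ∈ Ri, else bᵢⱼ.
Initial tableau (one row per fragment):
  row 1: b11 a2 a3 a4 a5
  row 2: a1 a2 b23 b24 a5
  row 3: a1 b32 a3 b34 a5
  row 4: a1 b42 b43 a4 b45
Rows 1 and 4 agree on P4; apply P4→P2 and equate their P2 entries.
Rows 1 and 2 agree on P5; apply P5→P3 and equate their P3 entries.
Rows 1 and 2 agree on P2; apply P2→P4, P5 and equate their P4, P5 entries.
Rows 1 and 4 agree on P2; apply P2→P4, P5 and equate their P4, P5 entries.
Rows 1 and 2 agree on P2, P3; apply P2, P3→P1, P4 and equate their P1, P4 entries.
Rows 1 and 4 agree on P5; apply P5→P3 and equate their P3 entries.
Row 1 is now all distinguished symbols — the join is lossless.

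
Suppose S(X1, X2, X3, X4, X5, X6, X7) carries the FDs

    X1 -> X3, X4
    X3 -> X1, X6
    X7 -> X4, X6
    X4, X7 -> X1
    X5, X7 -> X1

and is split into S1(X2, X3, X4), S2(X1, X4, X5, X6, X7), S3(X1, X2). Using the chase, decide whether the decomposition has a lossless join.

Chase test. Columns are X1, X2, X3, X4, X5, X6, X7; row i has aⱼ where attribute j ∈ Si, else bᵢⱼ.
Initial tableau (one row per fragment):
  row 1: b11 a2 a3 a4 b15 b16 b17
  row 2: a1 b22 b23 a4 a5 a6 a7
  row 3: a1 a2 b33 b34 b35 b36 b37
Rows 2 and 3 agree on X1; apply X1→X3, X4 and equate their X3, X4 entries.
Rows 2 and 3 agree on X3; apply X3→X1, X6 and equate their X1, X6 entries.
No row becomes fully distinguished — the join is lossy.

No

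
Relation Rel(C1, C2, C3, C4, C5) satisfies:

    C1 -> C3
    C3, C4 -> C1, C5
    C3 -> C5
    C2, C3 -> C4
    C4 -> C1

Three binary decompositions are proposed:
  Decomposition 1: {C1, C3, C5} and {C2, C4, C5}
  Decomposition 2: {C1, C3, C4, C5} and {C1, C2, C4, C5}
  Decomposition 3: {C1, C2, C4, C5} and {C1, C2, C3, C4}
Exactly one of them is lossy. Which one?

Decomposition 1: common = {C5}, closure = {C5} → lossy.
Decomposition 2: common = {C1, C4, C5}, closure = {C1, C3, C4, C5} → lossless.
Decomposition 3: common = {C1, C2, C4}, closure = {C1, C2, C3, C4, C5} → lossless.

Decomposition 1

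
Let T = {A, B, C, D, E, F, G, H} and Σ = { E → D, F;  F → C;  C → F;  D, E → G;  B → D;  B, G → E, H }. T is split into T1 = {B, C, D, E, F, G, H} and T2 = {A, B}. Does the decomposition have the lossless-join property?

No

Common attributes: T1 ∩ T2 = {B}.
Closure of {B}: B → D applies, adding D. So (B)⁺ = {B, D}.
The closure contains neither all of T1 = {B, C, D, E, F, G, H} nor all of T2 = {A, B}, so the common attributes are not a superkey of either fragment. The join is lossy.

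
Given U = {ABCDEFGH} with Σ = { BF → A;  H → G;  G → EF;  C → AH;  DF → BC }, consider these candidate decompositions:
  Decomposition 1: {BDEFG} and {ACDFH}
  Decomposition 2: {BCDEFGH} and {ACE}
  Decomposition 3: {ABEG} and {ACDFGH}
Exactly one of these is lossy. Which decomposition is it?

Decomposition 1: common = {DF}, closure = {ABCDEFGH} → lossless.
Decomposition 2: common = {CE}, closure = {ACEFGH} → lossless.
Decomposition 3: common = {AG}, closure = {AEFG} → lossy.

Decomposition 3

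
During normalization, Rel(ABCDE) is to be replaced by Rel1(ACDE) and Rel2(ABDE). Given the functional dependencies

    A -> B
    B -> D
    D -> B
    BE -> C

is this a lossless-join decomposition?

Yes

Common attributes: Rel1 ∩ Rel2 = {ADE}.
Closure of {ADE}: A → B applies, adding B; BE → C applies, adding C. So (ADE)⁺ = {ABCDE}.
This closure contains every attribute of Rel1, so Rel1 ∩ Rel2 → Rel1. The join is lossless.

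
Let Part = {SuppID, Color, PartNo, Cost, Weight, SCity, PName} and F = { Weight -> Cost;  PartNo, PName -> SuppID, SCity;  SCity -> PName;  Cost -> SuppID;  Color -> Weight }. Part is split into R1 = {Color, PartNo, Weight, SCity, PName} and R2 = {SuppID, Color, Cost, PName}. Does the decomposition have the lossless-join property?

Yes

Common attributes: R1 ∩ R2 = {Color, PName}.
Closure of {Color, PName}: Color → Weight applies, adding Weight; Weight → Cost applies, adding Cost; Cost → SuppID applies, adding SuppID. So (Color, PName)⁺ = {SuppID, Color, Cost, Weight, PName}.
This closure contains every attribute of R2, so R1 ∩ R2 → R2. The join is lossless.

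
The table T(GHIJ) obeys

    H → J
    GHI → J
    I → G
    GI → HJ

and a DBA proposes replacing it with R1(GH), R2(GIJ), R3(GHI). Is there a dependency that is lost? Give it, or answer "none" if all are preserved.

Check H → J: no single fragment contains all of {HJ}, and the restricted closure of {H} across the fragments never reaches {J}.
GHI → J is preserved.
I → G is preserved.
GI → HJ is preserved.

H → J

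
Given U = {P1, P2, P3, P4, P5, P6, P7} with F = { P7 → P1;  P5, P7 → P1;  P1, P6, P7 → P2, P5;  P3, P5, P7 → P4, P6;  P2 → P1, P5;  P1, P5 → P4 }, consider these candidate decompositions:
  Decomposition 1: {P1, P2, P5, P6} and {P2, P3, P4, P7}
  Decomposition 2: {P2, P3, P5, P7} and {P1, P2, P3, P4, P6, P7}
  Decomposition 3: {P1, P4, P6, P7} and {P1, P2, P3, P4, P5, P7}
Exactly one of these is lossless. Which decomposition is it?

Decomposition 1: common = {P2}, closure = {P1, P2, P4, P5} → lossy.
Decomposition 2: common = {P2, P3, P7}, closure = {P1, P2, P3, P4, P5, P6, P7} → lossless.
Decomposition 3: common = {P1, P4, P7}, closure = {P1, P4, P7} → lossy.

Decomposition 2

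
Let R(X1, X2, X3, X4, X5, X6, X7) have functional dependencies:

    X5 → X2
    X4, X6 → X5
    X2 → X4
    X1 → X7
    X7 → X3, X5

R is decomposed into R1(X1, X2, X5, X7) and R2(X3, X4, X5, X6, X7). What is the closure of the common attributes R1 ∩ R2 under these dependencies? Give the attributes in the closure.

R1 ∩ R2 = {X5, X7}.
X5 → X2 applies, adding X2
X2 → X4 applies, adding X4
X7 → X3, X5 applies, adding X3
Closure: {X2, X3, X4, X5, X7}.

X2, X3, X4, X5, X7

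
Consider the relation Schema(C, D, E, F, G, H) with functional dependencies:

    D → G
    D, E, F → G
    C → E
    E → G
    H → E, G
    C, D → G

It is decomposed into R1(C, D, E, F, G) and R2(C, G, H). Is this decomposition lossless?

Common attributes: R1 ∩ R2 = {C, G}.
Closure of {C, G}: C → E applies, adding E. So (C, G)⁺ = {C, E, G}.
The closure contains neither all of R1 = {C, D, E, F, G} nor all of R2 = {C, G, H}, so the common attributes are not a superkey of either fragment. The join is lossy.

No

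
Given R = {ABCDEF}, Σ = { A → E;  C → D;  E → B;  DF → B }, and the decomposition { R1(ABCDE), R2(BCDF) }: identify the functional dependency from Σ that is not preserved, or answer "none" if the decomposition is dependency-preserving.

none

A → E lies within R1.
C → D lies within R1.
E → B lies within R1.
DF → B lies within R2.
Every dependency is enforceable on the fragments, so the decomposition is dependency-preserving.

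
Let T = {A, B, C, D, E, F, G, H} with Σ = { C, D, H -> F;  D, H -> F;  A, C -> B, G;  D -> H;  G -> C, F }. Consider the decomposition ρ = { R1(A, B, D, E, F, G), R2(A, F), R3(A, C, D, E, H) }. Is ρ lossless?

Chase test. Columns are A, B, C, D, E, F, G, H; row i has aⱼ where attribute j ∈ Ri, else bᵢⱼ.
Initial tableau (one row per fragment):
  row 1: a1 a2 b13 a4 a5 a6 a7 b18
  row 2: a1 b22 b23 b24 b25 a6 b27 b28
  row 3: a1 b32 a3 a4 a5 b36 b37 a8
Rows 1 and 3 agree on D; apply D→H and equate their H entries.
Rows 1 and 3 agree on D, H; apply D, H→F and equate their F entries.
No row becomes fully distinguished — the join is lossy.

No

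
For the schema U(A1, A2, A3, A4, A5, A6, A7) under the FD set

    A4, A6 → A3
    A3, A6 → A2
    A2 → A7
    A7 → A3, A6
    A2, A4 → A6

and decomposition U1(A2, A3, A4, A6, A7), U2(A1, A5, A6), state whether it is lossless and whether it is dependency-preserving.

Lossless test: (A6)⁺ = {A6}, which is a superkey of neither fragment — lossy.
Dependency preservation: every FD's attributes lie within a single fragment, so each can be enforced locally — preserved.

lossy but dependency-preserving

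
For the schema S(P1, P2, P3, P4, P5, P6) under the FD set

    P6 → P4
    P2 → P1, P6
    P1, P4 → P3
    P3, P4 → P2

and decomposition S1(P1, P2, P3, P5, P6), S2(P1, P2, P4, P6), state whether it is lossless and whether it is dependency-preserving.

lossless but not dependency-preserving

Lossless test: (P1, P2, P6)⁺ = {P1, P2, P3, P4, P6}, which contains all of one fragment — lossless.
Dependency preservation: the restricted closure of {P3, P4} across the fragments never reaches {P2}, so P3, P4 → P2 cannot be enforced without a join — not preserved.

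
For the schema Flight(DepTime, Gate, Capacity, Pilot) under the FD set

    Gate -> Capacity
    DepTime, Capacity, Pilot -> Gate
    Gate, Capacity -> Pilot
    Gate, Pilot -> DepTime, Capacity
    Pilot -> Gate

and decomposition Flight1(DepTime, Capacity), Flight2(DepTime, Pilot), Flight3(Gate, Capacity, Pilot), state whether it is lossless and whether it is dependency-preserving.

Lossless test (chase): Rows 2 and 3 agree on Pilot; apply Pilot→Gate and equate their Gate entries. Rows 2 and 3 agree on Gate; apply Gate→Capacity and equate their Capacity entries. Rows 2 and 3 agree on Gate, Pilot; apply Gate, Pilot→DepTime, Capacity and equate their DepTime, Capacity entries. Row 2 is now all distinguished symbols — the join is lossless.
Dependency preservation: DepTime, Capacity, Pilot → Gate; Gate, Pilot → DepTime, Capacity are not contained in any single fragment, but the restricted closure of each left-hand side across the fragments still reaches the right-hand side; the remaining FDs each lie inside some fragment. All dependencies are preserved.

lossless and dependency-preserving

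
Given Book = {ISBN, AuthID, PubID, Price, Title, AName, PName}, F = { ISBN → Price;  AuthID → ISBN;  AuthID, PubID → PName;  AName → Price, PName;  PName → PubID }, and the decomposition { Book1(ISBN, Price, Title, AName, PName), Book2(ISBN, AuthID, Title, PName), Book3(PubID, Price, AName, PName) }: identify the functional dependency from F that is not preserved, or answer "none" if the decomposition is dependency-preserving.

Check AuthID, PubID → PName: no single fragment contains all of {AuthID, PubID, PName}, and the restricted closure of {AuthID, PubID} across the fragments never reaches {PName}.
ISBN → Price is preserved.
AuthID → ISBN is preserved.
AName → Price, PName is preserved.
PName → PubID is preserved.

AuthID, PubID → PName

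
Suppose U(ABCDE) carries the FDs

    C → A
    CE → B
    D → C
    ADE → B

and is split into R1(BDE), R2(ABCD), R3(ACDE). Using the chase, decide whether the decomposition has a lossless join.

Chase test. Columns are ABCDE; row i has aⱼ where attribute j ∈ Ri, else bᵢⱼ.
Initial tableau (one row per fragment):
  row 1: b11 a2 b13 a4 a5
  row 2: a1 a2 a3 a4 b25
  row 3: a1 b32 a3 a4 a5
Rows 1 and 2 agree on D; apply D→C and equate their C entries.
Rows 1 and 2 agree on C; apply C→A and equate their A entries.
Rows 1 and 3 agree on CE; apply CE→B and equate their B entries.
Row 1 is now all distinguished symbols — the join is lossless.

Yes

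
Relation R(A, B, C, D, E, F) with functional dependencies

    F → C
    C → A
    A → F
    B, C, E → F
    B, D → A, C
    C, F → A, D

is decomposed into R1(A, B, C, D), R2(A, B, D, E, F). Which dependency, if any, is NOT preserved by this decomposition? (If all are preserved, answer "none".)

none

F → C: restricted closure across fragments reaches C.
C → A lies within R1.
A → F lies within R2.
B, C, E → F: restricted closure across fragments reaches F.
B, D → A, C lies within R1.
C, F → A, D: restricted closure across fragments reaches A, D.
Every dependency is enforceable on the fragments, so the decomposition is dependency-preserving.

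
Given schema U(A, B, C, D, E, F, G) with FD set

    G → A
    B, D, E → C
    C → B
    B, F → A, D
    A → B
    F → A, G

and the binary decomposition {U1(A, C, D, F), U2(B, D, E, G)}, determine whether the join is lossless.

No

Common attributes: U1 ∩ U2 = {D}.
No dependency enlarges {D}, so (D)⁺ = {D}.
The closure contains neither all of U1 = {A, C, D, F} nor all of U2 = {B, D, E, G}, so the common attributes are not a superkey of either fragment. The join is lossy.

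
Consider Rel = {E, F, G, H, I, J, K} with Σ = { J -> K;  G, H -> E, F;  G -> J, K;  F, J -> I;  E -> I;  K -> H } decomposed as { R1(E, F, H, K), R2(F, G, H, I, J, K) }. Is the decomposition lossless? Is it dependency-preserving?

lossy and not dependency-preserving

Lossless test: (F, H, K)⁺ = {F, H, K}, which is a superkey of neither fragment — lossy.
Dependency preservation: the restricted closure of {G, H} across the fragments never reaches {E, F}, so G, H → E, F cannot be enforced without a join — not preserved.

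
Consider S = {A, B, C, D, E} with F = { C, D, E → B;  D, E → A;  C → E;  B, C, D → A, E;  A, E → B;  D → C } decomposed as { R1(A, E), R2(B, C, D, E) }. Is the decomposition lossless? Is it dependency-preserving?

lossy and not dependency-preserving

Lossless test: (E)⁺ = {E}, which is a superkey of neither fragment — lossy.
Dependency preservation: the restricted closure of {D, E} across the fragments never reaches {A}, so D, E → A cannot be enforced without a join — not preserved.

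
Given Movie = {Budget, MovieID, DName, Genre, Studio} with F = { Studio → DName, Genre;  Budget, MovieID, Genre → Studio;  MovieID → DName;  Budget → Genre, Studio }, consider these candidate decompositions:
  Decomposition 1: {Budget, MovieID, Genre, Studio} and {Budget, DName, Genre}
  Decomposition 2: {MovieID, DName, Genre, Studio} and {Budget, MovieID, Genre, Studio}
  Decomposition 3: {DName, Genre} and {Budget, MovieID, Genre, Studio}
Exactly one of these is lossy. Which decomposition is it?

Decomposition 3

Decomposition 1: common = {Budget, Genre}, closure = {Budget, DName, Genre, Studio} → lossless.
Decomposition 2: common = {MovieID, Genre, Studio}, closure = {MovieID, DName, Genre, Studio} → lossless.
Decomposition 3: common = {Genre}, closure = {Genre} → lossy.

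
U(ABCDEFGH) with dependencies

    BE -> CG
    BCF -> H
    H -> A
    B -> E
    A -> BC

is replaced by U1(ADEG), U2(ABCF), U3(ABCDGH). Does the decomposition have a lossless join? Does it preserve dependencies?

Lossless test (chase): Rows 2 and 3 agree on B; apply B→E and equate their E entries. Rows 1 and 2 agree on A; apply A→BC and equate their BC entries. Rows 2 and 3 agree on BE; apply BE→CG and equate their CG entries. Rows 1 and 2 agree on B; apply B→E and equate their E entries. No row becomes fully distinguished — the join is lossy.
Dependency preservation: the restricted closure of {BCF} across the fragments never reaches {H}, so BCF → H cannot be enforced without a join — not preserved.

lossy and not dependency-preserving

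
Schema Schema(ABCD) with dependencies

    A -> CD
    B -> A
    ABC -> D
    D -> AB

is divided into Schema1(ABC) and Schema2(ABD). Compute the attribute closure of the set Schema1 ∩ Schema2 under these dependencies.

Schema1 ∩ Schema2 = {AB}.
A → CD applies, adding CD
Closure: {ABCD}.

ABCD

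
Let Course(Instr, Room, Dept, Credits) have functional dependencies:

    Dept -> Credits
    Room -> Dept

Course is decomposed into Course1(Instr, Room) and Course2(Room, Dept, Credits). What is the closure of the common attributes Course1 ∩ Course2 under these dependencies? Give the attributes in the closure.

Room, Dept, Credits

Course1 ∩ Course2 = {Room}.
Room → Dept applies, adding Dept
Dept → Credits applies, adding Credits
Closure: {Room, Dept, Credits}.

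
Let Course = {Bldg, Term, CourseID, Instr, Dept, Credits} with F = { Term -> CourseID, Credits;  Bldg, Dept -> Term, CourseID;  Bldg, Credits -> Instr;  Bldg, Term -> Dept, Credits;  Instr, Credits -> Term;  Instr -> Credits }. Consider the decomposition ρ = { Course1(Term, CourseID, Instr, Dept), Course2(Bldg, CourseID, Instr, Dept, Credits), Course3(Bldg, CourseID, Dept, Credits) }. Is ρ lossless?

Chase test. Columns are Bldg, Term, CourseID, Instr, Dept, Credits; row i has aⱼ where attribute j ∈ Coursei, else bᵢⱼ.
Initial tableau (one row per fragment):
  row 1: b11 a2 a3 a4 a5 b16
  row 2: a1 b22 a3 a4 a5 a6
  row 3: a1 b32 a3 b34 a5 a6
Rows 2 and 3 agree on Bldg, Dept; apply Bldg, Dept→Term, CourseID and equate their Term, CourseID entries.
Rows 2 and 3 agree on Bldg, Credits; apply Bldg, Credits→Instr and equate their Instr entries.
Rows 1 and 2 agree on Instr; apply Instr→Credits and equate their Credits entries.
Rows 1 and 2 agree on Instr, Credits; apply Instr, Credits→Term and equate their Term entries.
Row 2 is now all distinguished symbols — the join is lossless.

Yes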